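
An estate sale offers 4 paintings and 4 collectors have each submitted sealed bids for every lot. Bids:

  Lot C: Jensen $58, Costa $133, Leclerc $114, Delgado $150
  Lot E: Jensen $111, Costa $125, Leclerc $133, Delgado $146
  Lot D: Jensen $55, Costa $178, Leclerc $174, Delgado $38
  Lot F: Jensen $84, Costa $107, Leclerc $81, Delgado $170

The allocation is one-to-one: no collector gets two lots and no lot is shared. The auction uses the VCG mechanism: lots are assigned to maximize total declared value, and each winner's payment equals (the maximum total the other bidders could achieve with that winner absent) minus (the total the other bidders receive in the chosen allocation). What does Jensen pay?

Jensen pays $4.

Efficient allocation: Jensen→Lot E ($111), Costa→Lot C ($133), Leclerc→Lot D ($174), Delgado→Lot F ($170); total welfare W = $588.
Jensen receives Lot E at value $111, so the others get W − 111 = $477.
Without Jensen: best allocation of the remaining 3 bidders over all 4 lots is Costa→Lot D ($178), Leclerc→Lot E ($133), Delgado→Lot F ($170), total $481.
VCG payment = (others' best without Jensen) − (others' welfare with Jensen) = 481 − 477 = $4.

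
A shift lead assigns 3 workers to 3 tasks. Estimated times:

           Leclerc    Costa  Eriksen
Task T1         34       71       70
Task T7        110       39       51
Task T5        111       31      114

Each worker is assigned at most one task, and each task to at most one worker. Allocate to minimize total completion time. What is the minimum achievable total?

Optimal: Leclerc→Task T1 (34 min), Costa→Task T5 (31 min), Eriksen→Task T7 (51 min) — total 34+31+51 = 116 min.
Column-greedy (each task in turn goes to its cheapest remaining worker) gives 187 min, worse by 71.
No other one-to-one assignment undercuts 116 min.

Min total: 116 min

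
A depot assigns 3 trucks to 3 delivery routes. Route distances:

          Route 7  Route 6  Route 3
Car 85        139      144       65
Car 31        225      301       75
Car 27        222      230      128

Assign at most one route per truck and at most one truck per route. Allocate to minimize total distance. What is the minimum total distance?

Minimum total: 441 km

Optimal: Car 85→Route 6 (144 km), Car 31→Route 3 (75 km), Car 27→Route 7 (222 km) — total 144+75+222 = 441 km.
Min-entry greedy (repeatedly take the single cheapest remaining cell) gives 588 km, worse by 147.
Swapping Car 31↔Car 27 (Car 31→Route 7 225 km, Car 27→Route 3 128 km) adds 56.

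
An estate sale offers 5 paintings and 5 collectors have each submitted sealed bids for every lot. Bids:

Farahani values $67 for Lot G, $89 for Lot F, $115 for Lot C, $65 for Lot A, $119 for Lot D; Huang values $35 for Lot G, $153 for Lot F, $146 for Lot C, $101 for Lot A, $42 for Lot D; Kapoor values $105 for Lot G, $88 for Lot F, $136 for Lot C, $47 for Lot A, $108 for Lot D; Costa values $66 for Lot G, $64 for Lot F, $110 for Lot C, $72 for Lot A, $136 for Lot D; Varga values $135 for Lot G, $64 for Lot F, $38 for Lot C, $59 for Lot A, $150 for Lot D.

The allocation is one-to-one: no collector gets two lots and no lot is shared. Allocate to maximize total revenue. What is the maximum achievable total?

This is a one-to-one assignment (maximum-weight bipartite matching).
Optimal: Farahani→Lot A ($65), Huang→Lot F ($153), Kapoor→Lot C ($136), Costa→Lot D ($136), Varga→Lot G ($135) — total 65+153+136+136+135 = $625.
Column-greedy (each lot in turn goes to its best remaining collector) gives $615, worse by 10.
Next-best assignment: Farahani→Lot D, Huang→Lot F, Kapoor→Lot C, Costa→Lot A, Varga→Lot G = $615.

Max total: $625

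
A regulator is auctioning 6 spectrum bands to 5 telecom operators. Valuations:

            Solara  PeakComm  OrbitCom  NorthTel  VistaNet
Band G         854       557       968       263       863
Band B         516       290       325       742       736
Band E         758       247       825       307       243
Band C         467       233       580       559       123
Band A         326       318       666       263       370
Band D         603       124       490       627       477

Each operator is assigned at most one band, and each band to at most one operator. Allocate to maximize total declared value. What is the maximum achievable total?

Optimal: Solara→Band E ($758M), PeakComm→Band A ($318M), OrbitCom→Band G ($968M), NorthTel→Band D ($627M), VistaNet→Band B ($736M) — total 758+318+968+627+736 = $3407M.
Next-best assignment: Solara→Band G, PeakComm→Band A, OrbitCom→Band E, NorthTel→Band D, VistaNet→Band B = $3360M.

Maximum total: $3407M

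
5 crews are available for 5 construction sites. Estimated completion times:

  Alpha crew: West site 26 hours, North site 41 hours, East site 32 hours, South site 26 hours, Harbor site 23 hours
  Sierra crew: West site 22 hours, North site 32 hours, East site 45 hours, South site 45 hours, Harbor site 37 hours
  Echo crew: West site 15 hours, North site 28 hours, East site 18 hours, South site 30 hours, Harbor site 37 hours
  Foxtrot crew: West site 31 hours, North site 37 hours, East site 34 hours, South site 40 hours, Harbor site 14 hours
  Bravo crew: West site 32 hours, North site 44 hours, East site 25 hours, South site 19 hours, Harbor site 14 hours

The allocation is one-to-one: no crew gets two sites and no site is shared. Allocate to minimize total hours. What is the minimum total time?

Optimal: Alpha crew→West site (26 hours), Sierra crew→North site (32 hours), Echo crew→East site (18 hours), Foxtrot crew→Harbor site (14 hours), Bravo crew→South site (19 hours) — total 26+32+18+14+19 = 109 hours.
Row-greedy (each crew in turn takes its cheapest remaining site) gives 119 hours, worse by 10.
No other one-to-one assignment undercuts 109 hours.

Minimum total: 109 hours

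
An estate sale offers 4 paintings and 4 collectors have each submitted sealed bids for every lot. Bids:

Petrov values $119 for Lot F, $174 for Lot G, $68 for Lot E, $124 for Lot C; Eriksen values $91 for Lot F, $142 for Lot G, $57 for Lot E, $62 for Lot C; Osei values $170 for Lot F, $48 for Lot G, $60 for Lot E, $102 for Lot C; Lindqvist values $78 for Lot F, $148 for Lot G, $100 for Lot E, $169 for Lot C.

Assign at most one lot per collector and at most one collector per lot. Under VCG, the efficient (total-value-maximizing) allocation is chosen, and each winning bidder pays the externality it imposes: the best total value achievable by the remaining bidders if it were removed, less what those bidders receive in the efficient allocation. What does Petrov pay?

Efficient allocation: Petrov→Lot G ($174), Eriksen→Lot E ($57), Osei→Lot F ($170), Lindqvist→Lot C ($169); total welfare W = $570.
Petrov receives Lot G at value $174, so the others get W − 174 = $396.
Without Petrov: best allocation of the remaining 3 bidders over all 4 lots is Eriksen→Lot G ($142), Osei→Lot F ($170), Lindqvist→Lot C ($169), total $481.
VCG payment = (others' best without Petrov) − (others' welfare with Petrov) = 481 − 396 = $85.

Petrov pays $85.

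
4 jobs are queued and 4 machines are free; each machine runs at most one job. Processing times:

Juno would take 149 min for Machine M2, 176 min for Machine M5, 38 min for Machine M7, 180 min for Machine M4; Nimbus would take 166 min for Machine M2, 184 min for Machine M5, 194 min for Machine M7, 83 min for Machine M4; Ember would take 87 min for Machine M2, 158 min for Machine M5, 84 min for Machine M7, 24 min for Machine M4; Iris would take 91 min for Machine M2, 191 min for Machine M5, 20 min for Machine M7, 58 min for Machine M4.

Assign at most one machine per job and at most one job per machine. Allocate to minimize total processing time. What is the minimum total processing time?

This is a one-to-one assignment (minimum-cost bipartite matching).
Optimal: Juno→Machine M7 (38 min), Nimbus→Machine M5 (184 min), Ember→Machine M4 (24 min), Iris→Machine M2 (91 min) — total 38+184+24+91 = 337 min.
Row-greedy (each job in turn takes its cheapest remaining machine) gives 399 min, worse by 62.

Min total: 337 min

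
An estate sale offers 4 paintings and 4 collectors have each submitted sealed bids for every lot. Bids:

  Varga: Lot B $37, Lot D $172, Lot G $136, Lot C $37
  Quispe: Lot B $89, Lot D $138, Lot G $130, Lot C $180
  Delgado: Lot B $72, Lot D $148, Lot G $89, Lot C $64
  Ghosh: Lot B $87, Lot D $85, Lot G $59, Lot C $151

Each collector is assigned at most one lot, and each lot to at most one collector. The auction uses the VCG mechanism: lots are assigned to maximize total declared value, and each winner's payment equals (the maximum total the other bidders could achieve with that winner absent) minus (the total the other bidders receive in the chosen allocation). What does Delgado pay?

Efficient allocation: Varga→Lot G ($136), Quispe→Lot C ($180), Delgado→Lot D ($148), Ghosh→Lot B ($87); total welfare W = $551.
Delgado receives Lot D at value $148, so the others get W − 148 = $403.
Without Delgado: best allocation of the remaining 3 bidders over all 4 lots is Varga→Lot D ($172), Quispe→Lot G ($130), Ghosh→Lot C ($151), total $453.
VCG payment = (others' best without Delgado) − (others' welfare with Delgado) = 453 − 403 = $50.

Delgado pays $50.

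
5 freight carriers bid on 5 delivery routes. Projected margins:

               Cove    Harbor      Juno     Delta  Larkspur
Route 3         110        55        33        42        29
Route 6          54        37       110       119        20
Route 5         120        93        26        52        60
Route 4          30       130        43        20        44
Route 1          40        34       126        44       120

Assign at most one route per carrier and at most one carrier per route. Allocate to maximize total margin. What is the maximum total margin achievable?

Max total: $545k

This is a one-to-one assignment (maximum-weight bipartite matching).
Optimal: Cove→Route 3 ($110k), Harbor→Route 4 ($130k), Juno→Route 1 ($126k), Delta→Route 6 ($119k), Larkspur→Route 5 ($60k) — total 110+130+126+119+60 = $545k.
Max-entry greedy (repeatedly take the single best remaining cell) gives $524k, worse by 21.
Swapping Harbor↔Delta (Harbor→Route 6 $37k, Delta→Route 4 $20k) loses 192.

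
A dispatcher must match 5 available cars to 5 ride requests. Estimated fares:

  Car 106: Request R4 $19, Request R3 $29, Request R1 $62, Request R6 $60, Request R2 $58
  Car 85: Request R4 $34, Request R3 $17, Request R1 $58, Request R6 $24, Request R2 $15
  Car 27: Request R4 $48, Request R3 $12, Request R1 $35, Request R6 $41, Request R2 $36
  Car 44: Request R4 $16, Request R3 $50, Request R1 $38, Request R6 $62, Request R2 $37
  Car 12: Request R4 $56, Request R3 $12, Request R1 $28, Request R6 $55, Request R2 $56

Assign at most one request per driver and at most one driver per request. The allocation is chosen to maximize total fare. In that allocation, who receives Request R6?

Car 106 receives Request R6.

Optimal: Car 106→Request R6 ($60), Car 85→Request R1 ($58), Car 27→Request R4 ($48), Car 44→Request R3 ($50), Car 12→Request R2 ($56) — total 60+58+48+50+56 = $272.
Column-greedy (each request in turn goes to its best remaining driver) gives $224, worse by 48.
Next-best assignment: Car 106→Request R2, Car 85→Request R1, Car 27→Request R4, Car 44→Request R3, Car 12→Request R6 = $269.
Car 106's own top request is Request R1 ($62), but forcing Car 106→Request R1 and reassigning the rest optimally gives only $245 — worse by 27.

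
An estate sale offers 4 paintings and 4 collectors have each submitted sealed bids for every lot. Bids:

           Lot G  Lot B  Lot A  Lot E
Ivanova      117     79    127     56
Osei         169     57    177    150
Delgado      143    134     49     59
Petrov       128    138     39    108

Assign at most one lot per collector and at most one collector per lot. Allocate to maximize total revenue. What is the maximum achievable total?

Max total: $558

Optimal: Ivanova→Lot A ($127), Osei→Lot E ($150), Delgado→Lot G ($143), Petrov→Lot B ($138) — total 127+150+143+138 = $558.
Max-entry greedy (repeatedly take the single best remaining cell) gives $514, worse by 44.
Swapping Delgado↔Petrov (Delgado→Lot B $134, Petrov→Lot G $128) loses 19.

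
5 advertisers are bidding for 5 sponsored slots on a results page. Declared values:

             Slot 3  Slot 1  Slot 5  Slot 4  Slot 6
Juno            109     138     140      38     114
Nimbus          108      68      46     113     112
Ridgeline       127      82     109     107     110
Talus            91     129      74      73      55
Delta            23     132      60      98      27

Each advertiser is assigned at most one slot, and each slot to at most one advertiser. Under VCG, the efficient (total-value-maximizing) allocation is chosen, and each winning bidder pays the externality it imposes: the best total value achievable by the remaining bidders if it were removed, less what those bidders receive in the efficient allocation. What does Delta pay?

Delta pays $1.

Efficient allocation: Juno→Slot 5 ($140), Nimbus→Slot 6 ($112), Ridgeline→Slot 3 ($127), Talus→Slot 1 ($129), Delta→Slot 4 ($98); total welfare W = $606.
Delta receives Slot 4 at value $98, so the others get W − 98 = $508.
Without Delta: best allocation of the remaining 4 bidders over all 5 slots is Juno→Slot 5 ($140), Nimbus→Slot 4 ($113), Ridgeline→Slot 3 ($127), Talus→Slot 1 ($129), total $509.
VCG payment = (others' best without Delta) − (others' welfare with Delta) = 509 − 508 = $1.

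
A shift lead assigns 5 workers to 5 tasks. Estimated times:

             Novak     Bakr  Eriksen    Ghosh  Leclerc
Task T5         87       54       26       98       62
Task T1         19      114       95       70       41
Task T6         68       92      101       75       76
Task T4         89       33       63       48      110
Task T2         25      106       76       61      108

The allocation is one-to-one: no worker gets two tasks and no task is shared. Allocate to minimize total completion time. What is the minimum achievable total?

Minimum total: 200 min

This is a one-to-one assignment (minimum-cost bipartite matching).
Optimal: Novak→Task T2 (25 min), Bakr→Task T4 (33 min), Eriksen→Task T5 (26 min), Ghosh→Task T6 (75 min), Leclerc→Task T1 (41 min) — total 25+33+26+75+41 = 200 min.
Min-entry greedy (repeatedly take the single cheapest remaining cell) gives 215 min, worse by 15.
Next-best assignment: Novak→Task T1, Bakr→Task T4, Eriksen→Task T5, Ghosh→Task T2, Leclerc→Task T6 = 215 min.
Swapping Novak↔Leclerc (Novak→Task T1 19 min, Leclerc→Task T2 108 min) adds 61.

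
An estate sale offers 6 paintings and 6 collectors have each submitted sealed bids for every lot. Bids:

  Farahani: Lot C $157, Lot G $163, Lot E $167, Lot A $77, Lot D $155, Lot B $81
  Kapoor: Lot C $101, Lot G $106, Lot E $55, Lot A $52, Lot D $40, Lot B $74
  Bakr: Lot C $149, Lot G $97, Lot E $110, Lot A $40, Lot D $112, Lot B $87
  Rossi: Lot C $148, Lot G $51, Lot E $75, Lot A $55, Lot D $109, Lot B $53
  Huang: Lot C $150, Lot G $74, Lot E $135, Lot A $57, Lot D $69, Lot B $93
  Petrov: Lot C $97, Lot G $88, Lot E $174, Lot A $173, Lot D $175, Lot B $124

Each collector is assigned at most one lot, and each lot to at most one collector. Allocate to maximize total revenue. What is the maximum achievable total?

Maximum total: $805

This is the linear assignment problem.
Optimal: Farahani→Lot G ($163), Kapoor→Lot B ($74), Bakr→Lot D ($112), Rossi→Lot C ($148), Huang→Lot E ($135), Petrov→Lot A ($173) — total 163+74+112+148+135+173 = $805.
Max-entry greedy (repeatedly take the single best remaining cell) gives $740, worse by 65.
Every other assignment is strictly worse.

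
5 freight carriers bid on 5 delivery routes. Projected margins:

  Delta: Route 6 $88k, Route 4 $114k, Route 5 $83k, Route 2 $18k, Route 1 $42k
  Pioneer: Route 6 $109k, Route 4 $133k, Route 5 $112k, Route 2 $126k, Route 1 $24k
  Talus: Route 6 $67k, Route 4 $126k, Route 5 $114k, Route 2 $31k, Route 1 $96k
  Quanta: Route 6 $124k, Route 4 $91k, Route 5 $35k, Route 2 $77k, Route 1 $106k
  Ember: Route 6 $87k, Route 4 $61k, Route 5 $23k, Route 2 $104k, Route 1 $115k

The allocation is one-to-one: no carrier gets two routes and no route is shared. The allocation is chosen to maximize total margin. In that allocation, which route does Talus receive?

Optimal: Delta→Route 4 ($114k), Pioneer→Route 2 ($126k), Talus→Route 5 ($114k), Quanta→Route 6 ($124k), Ember→Route 1 ($115k) — total 114+126+114+124+115 = $593k.
Column-greedy (each route in turn goes to its best remaining carrier) gives $517k, worse by 76.
Swapping Ember↔Talus (Ember→Route 5 $23k, Talus→Route 1 $96k) loses 110.
Every other assignment is strictly worse.
Talus's own top route is Route 4 ($126k), but forcing Talus→Route 4 and reassigning the rest optimally gives only $574k — worse by 19.

Talus receives Route 5.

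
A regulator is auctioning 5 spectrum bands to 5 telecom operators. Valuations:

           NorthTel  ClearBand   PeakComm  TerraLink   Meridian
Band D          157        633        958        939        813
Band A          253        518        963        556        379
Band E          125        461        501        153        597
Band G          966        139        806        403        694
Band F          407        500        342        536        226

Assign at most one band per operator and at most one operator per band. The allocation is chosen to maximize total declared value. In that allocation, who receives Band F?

ClearBand receives Band F.

This is a one-to-one assignment (maximum-weight bipartite matching).
Optimal: NorthTel→Band G ($966M), ClearBand→Band F ($500M), PeakComm→Band A ($963M), TerraLink→Band D ($939M), Meridian→Band E ($597M) — total 966+500+963+939+597 = $3965M.
Row-greedy (each operator in turn takes its best remaining band) gives $3695M, worse by 270.
Swapping ClearBand↔Meridian (ClearBand→Band E $461M, Meridian→Band F $226M) loses 410.
Checked against all permutations: $3965M is optimal.
ClearBand's own top band is Band D ($633M), but forcing ClearBand→Band D and reassigning the rest optimally gives only $3695M — worse by 270.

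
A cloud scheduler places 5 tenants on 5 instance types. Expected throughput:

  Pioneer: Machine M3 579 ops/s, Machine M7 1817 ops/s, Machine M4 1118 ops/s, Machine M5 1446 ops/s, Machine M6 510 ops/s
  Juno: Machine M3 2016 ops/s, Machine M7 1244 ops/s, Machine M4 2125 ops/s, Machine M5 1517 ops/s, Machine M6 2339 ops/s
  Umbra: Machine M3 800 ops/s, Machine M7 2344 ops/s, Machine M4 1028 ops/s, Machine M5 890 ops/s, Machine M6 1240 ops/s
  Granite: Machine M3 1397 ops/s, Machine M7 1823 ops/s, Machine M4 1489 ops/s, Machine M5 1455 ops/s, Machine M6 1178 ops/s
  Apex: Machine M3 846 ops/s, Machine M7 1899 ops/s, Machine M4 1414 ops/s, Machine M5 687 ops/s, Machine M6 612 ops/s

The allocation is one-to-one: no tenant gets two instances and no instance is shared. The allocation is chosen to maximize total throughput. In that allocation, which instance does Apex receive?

Optimal: Pioneer→Machine M5 (1446 ops/s), Juno→Machine M6 (2339 ops/s), Umbra→Machine M7 (2344 ops/s), Granite→Machine M3 (1397 ops/s), Apex→Machine M4 (1414 ops/s) — total 1446+2339+2344+1397+1414 = 8940 ops/s.
Max-entry greedy (repeatedly take the single best remaining cell) gives 8464 ops/s, worse by 476.
Next-best assignment: Pioneer→Machine M5, Juno→Machine M6, Umbra→Machine M7, Granite→Machine M4, Apex→Machine M3 = 8464 ops/s.
Swapping Granite↔Umbra (Granite→Machine M7 1823 ops/s, Umbra→Machine M3 800 ops/s) loses 1118.
Checked against all permutations: 8940 ops/s is optimal.
Apex's own top instance is Machine M7 (1899 ops/s), but forcing Apex→Machine M7 and reassigning the rest optimally gives only 8109 ops/s — worse by 831.

Apex receives Machine M4.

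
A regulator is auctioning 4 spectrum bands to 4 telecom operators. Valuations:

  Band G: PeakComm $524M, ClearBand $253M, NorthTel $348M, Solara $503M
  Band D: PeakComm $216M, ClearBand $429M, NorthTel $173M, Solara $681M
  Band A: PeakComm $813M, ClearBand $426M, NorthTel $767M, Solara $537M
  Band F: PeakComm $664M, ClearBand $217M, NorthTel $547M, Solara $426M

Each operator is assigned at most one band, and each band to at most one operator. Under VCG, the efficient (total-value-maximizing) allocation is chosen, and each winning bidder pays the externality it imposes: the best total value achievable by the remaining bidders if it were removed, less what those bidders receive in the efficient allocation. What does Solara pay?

Solara pays $176M.

Efficient allocation: PeakComm→Band F ($664M), ClearBand→Band G ($253M), NorthTel→Band A ($767M), Solara→Band D ($681M); total welfare W = $2365M.
Solara receives Band D at value $681M, so the others get W − 681 = $1684M.
Without Solara: best allocation of the remaining 3 bidders over all 4 bands is PeakComm→Band F ($664M), ClearBand→Band D ($429M), NorthTel→Band A ($767M), total $1860M.
VCG payment = (others' best without Solara) − (others' welfare with Solara) = 1860 − 1684 = $176M.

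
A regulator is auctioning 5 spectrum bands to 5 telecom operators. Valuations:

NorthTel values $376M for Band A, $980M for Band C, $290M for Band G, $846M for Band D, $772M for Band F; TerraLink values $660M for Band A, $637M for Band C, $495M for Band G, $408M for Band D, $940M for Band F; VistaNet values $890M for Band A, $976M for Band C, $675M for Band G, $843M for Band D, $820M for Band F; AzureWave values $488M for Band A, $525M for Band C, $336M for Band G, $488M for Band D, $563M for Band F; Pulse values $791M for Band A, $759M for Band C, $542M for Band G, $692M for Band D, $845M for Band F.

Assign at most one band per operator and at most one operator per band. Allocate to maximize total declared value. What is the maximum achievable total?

Maximum total: $3890M

Optimal: NorthTel→Band C ($980M), TerraLink→Band F ($940M), VistaNet→Band D ($843M), AzureWave→Band G ($336M), Pulse→Band A ($791M) — total 980+940+843+336+791 = $3890M.
Row-greedy (each operator in turn takes its best remaining band) gives $3840M, worse by 50.
Next-best assignment: NorthTel→Band D, TerraLink→Band F, VistaNet→Band C, AzureWave→Band G, Pulse→Band A = $3889M.
Every other assignment is strictly worse.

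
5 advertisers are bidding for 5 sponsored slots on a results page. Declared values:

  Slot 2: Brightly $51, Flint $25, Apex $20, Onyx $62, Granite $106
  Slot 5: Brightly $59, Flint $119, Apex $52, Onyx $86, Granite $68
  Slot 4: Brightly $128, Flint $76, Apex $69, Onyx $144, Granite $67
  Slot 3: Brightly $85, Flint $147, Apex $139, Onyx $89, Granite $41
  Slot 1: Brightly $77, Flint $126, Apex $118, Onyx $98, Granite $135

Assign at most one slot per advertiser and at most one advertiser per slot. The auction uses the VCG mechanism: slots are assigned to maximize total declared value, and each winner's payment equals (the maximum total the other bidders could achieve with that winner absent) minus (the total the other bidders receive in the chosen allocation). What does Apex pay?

Efficient allocation: Brightly→Slot 4 ($128), Flint→Slot 5 ($119), Apex→Slot 3 ($139), Onyx→Slot 1 ($98), Granite→Slot 2 ($106); total welfare W = $590.
Apex receives Slot 3 at value $139, so the others get W − 139 = $451.
Without Apex: best allocation of the remaining 4 bidders over all 5 slots is Brightly→Slot 4 ($128), Flint→Slot 3 ($147), Onyx→Slot 5 ($86), Granite→Slot 1 ($135), total $496.
VCG payment = (others' best without Apex) − (others' welfare with Apex) = 496 − 451 = $45.

Apex pays $45.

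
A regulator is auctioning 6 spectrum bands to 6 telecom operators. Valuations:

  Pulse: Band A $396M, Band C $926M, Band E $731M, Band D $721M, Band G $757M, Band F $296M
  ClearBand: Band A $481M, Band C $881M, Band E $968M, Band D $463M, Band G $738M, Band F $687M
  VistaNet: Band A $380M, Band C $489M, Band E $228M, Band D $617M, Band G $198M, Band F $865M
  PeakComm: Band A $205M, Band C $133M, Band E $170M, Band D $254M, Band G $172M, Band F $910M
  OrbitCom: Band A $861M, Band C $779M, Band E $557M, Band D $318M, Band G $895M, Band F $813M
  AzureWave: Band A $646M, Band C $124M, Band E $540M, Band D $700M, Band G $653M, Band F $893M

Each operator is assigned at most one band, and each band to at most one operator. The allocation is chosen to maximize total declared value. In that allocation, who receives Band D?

This is a one-to-one assignment (maximum-weight bipartite matching).
Optimal: Pulse→Band C ($926M), ClearBand→Band E ($968M), VistaNet→Band D ($617M), PeakComm→Band F ($910M), OrbitCom→Band G ($895M), AzureWave→Band A ($646M) — total 926+968+617+910+895+646 = $4962M.
Row-greedy (each operator in turn takes its best remaining band) gives $4554M, worse by 408.
Next-best assignment: Pulse→Band C, ClearBand→Band E, VistaNet→Band D, PeakComm→Band F, OrbitCom→Band A, AzureWave→Band G = $4935M.
VistaNet's own top band is Band F ($865M), but forcing VistaNet→Band F and reassigning the rest optimally gives only $4559M — worse by 403.

VistaNet receives Band D.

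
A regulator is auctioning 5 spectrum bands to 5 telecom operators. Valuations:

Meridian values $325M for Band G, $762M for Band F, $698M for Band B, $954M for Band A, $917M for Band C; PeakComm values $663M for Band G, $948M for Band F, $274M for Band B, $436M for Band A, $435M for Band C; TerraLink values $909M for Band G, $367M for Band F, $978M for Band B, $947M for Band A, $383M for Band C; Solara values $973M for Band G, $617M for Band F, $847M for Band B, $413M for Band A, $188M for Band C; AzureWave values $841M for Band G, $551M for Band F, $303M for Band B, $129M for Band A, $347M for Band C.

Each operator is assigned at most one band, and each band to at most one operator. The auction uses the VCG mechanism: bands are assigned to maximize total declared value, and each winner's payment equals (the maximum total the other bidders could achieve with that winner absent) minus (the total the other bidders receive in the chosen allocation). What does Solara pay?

Efficient allocation: Meridian→Band C ($917M), PeakComm→Band F ($948M), TerraLink→Band A ($947M), Solara→Band B ($847M), AzureWave→Band G ($841M); total welfare W = $4500M.
Solara receives Band B at value $847M, so the others get W − 847 = $3653M.
Without Solara: best allocation of the remaining 4 bidders over all 5 bands is Meridian→Band A ($954M), PeakComm→Band F ($948M), TerraLink→Band B ($978M), AzureWave→Band G ($841M), total $3721M.
VCG payment = (others' best without Solara) − (others' welfare with Solara) = 3721 − 3653 = $68M.

Solara pays $68M.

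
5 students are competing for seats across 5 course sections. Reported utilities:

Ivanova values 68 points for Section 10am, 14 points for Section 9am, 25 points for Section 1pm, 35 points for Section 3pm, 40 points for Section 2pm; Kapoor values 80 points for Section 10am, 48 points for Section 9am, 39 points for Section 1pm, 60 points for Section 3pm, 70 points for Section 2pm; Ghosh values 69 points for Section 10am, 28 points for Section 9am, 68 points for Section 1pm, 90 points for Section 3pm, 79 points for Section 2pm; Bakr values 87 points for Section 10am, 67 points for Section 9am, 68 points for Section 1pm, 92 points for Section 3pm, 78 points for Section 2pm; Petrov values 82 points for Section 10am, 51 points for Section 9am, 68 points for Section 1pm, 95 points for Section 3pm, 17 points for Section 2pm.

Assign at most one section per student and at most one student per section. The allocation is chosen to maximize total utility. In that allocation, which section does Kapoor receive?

Treat this as an assignment problem: match each student to one section.
Optimal: Ivanova→Section 10am (68 points), Kapoor→Section 2pm (70 points), Ghosh→Section 1pm (68 points), Bakr→Section 9am (67 points), Petrov→Section 3pm (95 points) — total 68+70+68+67+95 = 368 points.
Max-entry greedy (repeatedly take the single best remaining cell) gives 334 points, worse by 34.
Kapoor's own top section is Section 10am (80 points), but forcing Kapoor→Section 10am and reassigning the rest optimally gives only 350 points — worse by 18.

Kapoor receives Section 2pm.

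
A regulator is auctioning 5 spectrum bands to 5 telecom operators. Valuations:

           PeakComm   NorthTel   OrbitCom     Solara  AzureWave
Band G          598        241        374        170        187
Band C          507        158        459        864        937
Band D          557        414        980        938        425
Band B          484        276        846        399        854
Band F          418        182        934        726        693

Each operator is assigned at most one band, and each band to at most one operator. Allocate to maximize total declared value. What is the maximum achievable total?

Optimal: PeakComm→Band G ($598M), NorthTel→Band B ($276M), OrbitCom→Band F ($934M), Solara→Band D ($938M), AzureWave→Band C ($937M) — total 598+276+934+938+937 = $3683M.
Max-entry greedy (repeatedly take the single best remaining cell) gives $3517M, worse by 166.

Max total: $3683M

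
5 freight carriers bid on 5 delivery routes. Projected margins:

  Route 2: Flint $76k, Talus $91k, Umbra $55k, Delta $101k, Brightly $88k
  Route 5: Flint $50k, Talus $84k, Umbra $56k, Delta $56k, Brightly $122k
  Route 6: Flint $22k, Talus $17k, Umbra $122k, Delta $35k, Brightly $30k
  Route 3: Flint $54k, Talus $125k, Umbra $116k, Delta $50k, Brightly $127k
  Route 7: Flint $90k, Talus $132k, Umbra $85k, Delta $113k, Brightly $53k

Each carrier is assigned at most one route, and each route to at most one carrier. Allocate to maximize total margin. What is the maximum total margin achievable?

Optimal: Flint→Route 7 ($90k), Talus→Route 3 ($125k), Umbra→Route 6 ($122k), Delta→Route 2 ($101k), Brightly→Route 5 ($122k) — total 90+125+122+101+122 = $560k.
Swapping Flint↔Umbra (Flint→Route 6 $22k, Umbra→Route 7 $85k) loses 105.

Max total: $560k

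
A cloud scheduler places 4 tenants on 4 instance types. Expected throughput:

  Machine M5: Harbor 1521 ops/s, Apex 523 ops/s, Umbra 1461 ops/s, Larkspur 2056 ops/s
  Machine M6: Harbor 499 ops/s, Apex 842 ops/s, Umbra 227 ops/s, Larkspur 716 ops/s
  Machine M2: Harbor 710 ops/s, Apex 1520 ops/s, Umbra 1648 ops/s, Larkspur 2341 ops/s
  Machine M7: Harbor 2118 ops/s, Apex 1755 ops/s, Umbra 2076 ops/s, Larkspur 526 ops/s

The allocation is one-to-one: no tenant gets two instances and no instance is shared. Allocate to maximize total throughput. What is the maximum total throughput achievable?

Max total: 6780 ops/s

Optimal: Harbor→Machine M5 (1521 ops/s), Apex→Machine M6 (842 ops/s), Umbra→Machine M7 (2076 ops/s), Larkspur→Machine M2 (2341 ops/s) — total 1521+842+2076+2341 = 6780 ops/s.
Max-entry greedy (repeatedly take the single best remaining cell) gives 6762 ops/s, worse by 18.
Next-best assignment: Harbor→Machine M7, Apex→Machine M6, Umbra→Machine M5, Larkspur→Machine M2 = 6762 ops/s.
Swapping Harbor↔Umbra (Harbor→Machine M7 2118 ops/s, Umbra→Machine M5 1461 ops/s) loses 18.
No other one-to-one assignment exceeds 6780 ops/s.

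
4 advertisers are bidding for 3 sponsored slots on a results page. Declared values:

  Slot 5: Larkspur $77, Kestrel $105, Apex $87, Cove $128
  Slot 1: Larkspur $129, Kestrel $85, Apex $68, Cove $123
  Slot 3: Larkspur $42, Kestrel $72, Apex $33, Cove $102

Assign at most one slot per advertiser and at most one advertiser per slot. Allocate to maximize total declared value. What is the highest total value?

Maximum total: $336

Optimal: Kestrel→Slot 5 ($105), Larkspur→Slot 1 ($129), Cove→Slot 3 ($102) — total 105+129+102 = $336.
Row-greedy (each advertiser in turn takes its best remaining slot) gives $267, worse by 69.
Next-best assignment: Cove→Slot 5, Larkspur→Slot 1, Kestrel→Slot 3 = $329.
Swapping Larkspur↔Kestrel (Larkspur→Slot 5 $77, Kestrel→Slot 1 $85) loses 72.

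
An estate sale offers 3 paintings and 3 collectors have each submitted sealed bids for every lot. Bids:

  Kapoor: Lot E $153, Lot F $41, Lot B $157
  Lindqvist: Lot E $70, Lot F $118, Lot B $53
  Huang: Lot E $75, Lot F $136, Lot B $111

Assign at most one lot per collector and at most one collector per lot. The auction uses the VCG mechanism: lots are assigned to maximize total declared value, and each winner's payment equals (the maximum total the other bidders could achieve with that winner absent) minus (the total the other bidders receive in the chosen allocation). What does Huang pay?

Huang pays $4.

Efficient allocation: Kapoor→Lot E ($153), Lindqvist→Lot F ($118), Huang→Lot B ($111); total welfare W = $382.
Huang receives Lot B at value $111, so the others get W − 111 = $271.
Without Huang: best allocation of the remaining 2 bidders over all 3 lots is Kapoor→Lot B ($157), Lindqvist→Lot F ($118), total $275.
VCG payment = (others' best without Huang) − (others' welfare with Huang) = 275 − 271 = $4.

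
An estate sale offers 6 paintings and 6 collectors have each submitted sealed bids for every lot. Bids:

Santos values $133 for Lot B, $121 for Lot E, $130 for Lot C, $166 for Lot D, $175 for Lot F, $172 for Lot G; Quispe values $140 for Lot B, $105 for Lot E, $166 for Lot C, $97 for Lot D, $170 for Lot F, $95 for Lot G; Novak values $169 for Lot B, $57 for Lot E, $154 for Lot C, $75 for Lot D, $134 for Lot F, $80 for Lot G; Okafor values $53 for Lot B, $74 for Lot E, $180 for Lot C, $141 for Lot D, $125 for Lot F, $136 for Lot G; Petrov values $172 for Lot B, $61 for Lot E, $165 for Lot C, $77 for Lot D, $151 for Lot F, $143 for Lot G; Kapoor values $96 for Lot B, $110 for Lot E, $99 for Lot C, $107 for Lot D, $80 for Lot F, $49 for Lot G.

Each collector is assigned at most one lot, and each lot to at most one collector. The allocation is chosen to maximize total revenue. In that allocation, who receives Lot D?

Santos receives Lot D.

Treat this as an assignment problem: match each collector to one lot.
Optimal: Santos→Lot D ($166), Quispe→Lot F ($170), Novak→Lot B ($169), Okafor→Lot C ($180), Petrov→Lot G ($143), Kapoor→Lot E ($110) — total 166+170+169+180+143+110 = $938.
Row-greedy (each collector in turn takes its best remaining lot) gives $904, worse by 34.
Santos's own top lot is Lot F ($175), but forcing Santos→Lot F and reassigning the rest optimally gives only $904 — worse by 34.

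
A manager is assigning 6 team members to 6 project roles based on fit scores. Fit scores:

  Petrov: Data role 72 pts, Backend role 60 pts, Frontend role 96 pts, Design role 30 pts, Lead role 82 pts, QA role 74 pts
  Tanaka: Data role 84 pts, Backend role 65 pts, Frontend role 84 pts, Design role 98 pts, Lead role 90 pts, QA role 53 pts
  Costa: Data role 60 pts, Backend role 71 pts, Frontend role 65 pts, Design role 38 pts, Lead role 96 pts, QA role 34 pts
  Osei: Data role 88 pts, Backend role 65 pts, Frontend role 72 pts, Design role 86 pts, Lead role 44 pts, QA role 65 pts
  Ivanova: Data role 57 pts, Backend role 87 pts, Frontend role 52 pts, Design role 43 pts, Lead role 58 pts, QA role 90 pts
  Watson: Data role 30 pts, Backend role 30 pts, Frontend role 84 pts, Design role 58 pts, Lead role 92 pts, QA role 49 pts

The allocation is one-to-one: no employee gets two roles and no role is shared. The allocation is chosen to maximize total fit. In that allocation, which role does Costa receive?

Optimal: Petrov→Frontend role (96 pts), Tanaka→Design role (98 pts), Costa→Backend role (71 pts), Osei→Data role (88 pts), Ivanova→QA role (90 pts), Watson→Lead role (92 pts) — total 96+98+71+88+90+92 = 535 pts.
Max-entry greedy (repeatedly take the single best remaining cell) gives 498 pts, worse by 37.
Next-best assignment: Petrov→QA role, Tanaka→Design role, Costa→Lead role, Osei→Data role, Ivanova→Backend role, Watson→Frontend role = 527 pts.
Swapping Ivanova↔Costa (Ivanova→Backend role 87 pts, Costa→QA role 34 pts) loses 40.
Costa's own top role is Lead role (96 pts), but forcing Costa→Lead role and reassigning the rest optimally gives only 527 pts — worse by 8.

Costa receives Backend role.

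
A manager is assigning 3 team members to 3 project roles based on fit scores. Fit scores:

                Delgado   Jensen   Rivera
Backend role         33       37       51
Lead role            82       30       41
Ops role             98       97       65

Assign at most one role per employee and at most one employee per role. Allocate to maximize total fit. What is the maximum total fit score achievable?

Max total: 230 pts

This is the linear assignment problem.
Optimal: Delgado→Lead role (82 pts), Jensen→Ops role (97 pts), Rivera→Backend role (51 pts) — total 82+97+51 = 230 pts.
Row-greedy (each employee in turn takes its best remaining role) gives 176 pts, worse by 54.
Next-best assignment: Delgado→Lead role, Jensen→Backend role, Rivera→Ops role = 184 pts.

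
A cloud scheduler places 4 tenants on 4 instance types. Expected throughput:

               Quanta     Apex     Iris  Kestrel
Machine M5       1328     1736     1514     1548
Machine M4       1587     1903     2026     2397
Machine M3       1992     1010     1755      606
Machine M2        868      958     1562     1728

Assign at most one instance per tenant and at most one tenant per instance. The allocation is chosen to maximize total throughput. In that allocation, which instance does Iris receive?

Optimal: Quanta→Machine M3 (1992 ops/s), Apex→Machine M5 (1736 ops/s), Iris→Machine M2 (1562 ops/s), Kestrel→Machine M4 (2397 ops/s) — total 1992+1736+1562+2397 = 7687 ops/s.
Row-greedy (each tenant in turn takes its best remaining instance) gives 7005 ops/s, worse by 682.
Next-best assignment: Quanta→Machine M3, Apex→Machine M5, Iris→Machine M4, Kestrel→Machine M2 = 7482 ops/s.
Iris's own top instance is Machine M4 (2026 ops/s), but forcing Iris→Machine M4 and reassigning the rest optimally gives only 7482 ops/s — worse by 205.

Iris receives Machine M2.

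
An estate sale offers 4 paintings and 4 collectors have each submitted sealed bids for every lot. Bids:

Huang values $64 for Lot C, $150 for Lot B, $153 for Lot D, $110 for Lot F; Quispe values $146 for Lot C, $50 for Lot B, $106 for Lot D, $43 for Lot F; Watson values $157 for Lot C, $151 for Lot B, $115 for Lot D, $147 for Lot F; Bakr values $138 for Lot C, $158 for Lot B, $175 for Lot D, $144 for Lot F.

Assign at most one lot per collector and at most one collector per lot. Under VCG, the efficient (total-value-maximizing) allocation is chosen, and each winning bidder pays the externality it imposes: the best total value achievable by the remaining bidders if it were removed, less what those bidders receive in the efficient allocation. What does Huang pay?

Efficient allocation: Huang→Lot B ($150), Quispe→Lot C ($146), Watson→Lot F ($147), Bakr→Lot D ($175); total welfare W = $618.
Huang receives Lot B at value $150, so the others get W − 150 = $468.
Without Huang: best allocation of the remaining 3 bidders over all 4 lots is Quispe→Lot C ($146), Watson→Lot B ($151), Bakr→Lot D ($175), total $472.
VCG payment = (others' best without Huang) − (others' welfare with Huang) = 472 − 468 = $4.

Huang pays $4.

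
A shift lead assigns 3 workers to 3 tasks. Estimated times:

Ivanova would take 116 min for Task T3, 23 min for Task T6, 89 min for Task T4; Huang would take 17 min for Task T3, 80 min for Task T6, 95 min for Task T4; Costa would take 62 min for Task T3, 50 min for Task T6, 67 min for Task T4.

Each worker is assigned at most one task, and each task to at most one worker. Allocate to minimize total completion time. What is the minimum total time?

Minimum total: 107 min

This is a one-to-one assignment (minimum-cost bipartite matching).
Optimal: Ivanova→Task T6 (23 min), Huang→Task T3 (17 min), Costa→Task T4 (67 min) — total 23+17+67 = 107 min.
Swapping Costa↔Huang (Costa→Task T3 62 min, Huang→Task T4 95 min) adds 73.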